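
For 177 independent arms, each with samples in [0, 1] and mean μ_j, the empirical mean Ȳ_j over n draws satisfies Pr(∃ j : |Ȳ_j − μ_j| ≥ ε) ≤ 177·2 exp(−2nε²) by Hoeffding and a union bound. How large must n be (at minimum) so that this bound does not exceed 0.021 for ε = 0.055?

Need 2·177·exp(−2nε²) ≤ 0.021, i.e. exp(−2nε²) ≤ 0.021/354.
So 2nε² ≥ ln(354/0.021) = 9.732530.
Hence n ≥ 9.732530/(2·0.055²) = 1608.683.
The smallest integer n is 1609.

1609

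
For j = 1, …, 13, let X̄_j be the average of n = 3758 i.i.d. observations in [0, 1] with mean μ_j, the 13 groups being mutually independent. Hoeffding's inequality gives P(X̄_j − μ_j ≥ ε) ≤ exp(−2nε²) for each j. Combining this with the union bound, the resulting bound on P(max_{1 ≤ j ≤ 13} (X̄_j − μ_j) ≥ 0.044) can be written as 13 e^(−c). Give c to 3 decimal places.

Union bound over the 13 events: P(max_{1 ≤ j ≤ 13} (X̄_j − μ_j) ≥ 0.044) ≤ 13·exp(−2nε²) = 13 exp(−2·3758·0.044²).
So c = 2·3758·0.044² = 14.5510.

14.551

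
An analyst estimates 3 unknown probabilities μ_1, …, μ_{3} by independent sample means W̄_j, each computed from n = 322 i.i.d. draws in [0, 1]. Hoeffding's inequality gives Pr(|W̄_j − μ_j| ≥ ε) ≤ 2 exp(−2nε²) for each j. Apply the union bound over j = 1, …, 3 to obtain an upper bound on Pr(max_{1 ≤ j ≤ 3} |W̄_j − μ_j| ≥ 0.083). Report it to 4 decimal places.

Per-experiment Hoeffding bound: 2·exp(−2·322·0.083²) = 2·exp(−4.43652) = 0.023674.
Union bound over 3 events: 3·0.023674 = 0.07102.

0.0710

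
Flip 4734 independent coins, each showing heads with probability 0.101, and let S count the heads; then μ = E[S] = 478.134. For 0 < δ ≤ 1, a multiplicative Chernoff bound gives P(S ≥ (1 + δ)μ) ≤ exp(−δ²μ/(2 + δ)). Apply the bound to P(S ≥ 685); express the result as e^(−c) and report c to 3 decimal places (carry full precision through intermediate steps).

36.792

Write 685 = (1 + δ)μ, so δ = 685/478.134 − 1 = 0.4326528…
Then the exponent is δ²μ/(2 + δ) = (685 − μ)² / (μ·(2 + δ)) = 36.791584.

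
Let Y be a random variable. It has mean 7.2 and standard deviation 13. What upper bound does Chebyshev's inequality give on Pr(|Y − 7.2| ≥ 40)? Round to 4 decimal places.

0.1056

Chebyshev: Pr(|Y − μ| ≥ t) ≤ Var(Y)/t².
Var(Y) = σ² = 13² = 169.
Bound = 169 / 1600 = 0.1056.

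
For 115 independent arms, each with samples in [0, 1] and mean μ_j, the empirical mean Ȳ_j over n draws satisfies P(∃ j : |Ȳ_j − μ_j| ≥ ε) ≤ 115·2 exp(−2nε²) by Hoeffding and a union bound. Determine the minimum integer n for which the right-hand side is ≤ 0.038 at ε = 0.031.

4531

Need 2·115·exp(−2nε²) ≤ 0.038, i.e. exp(−2nε²) ≤ 0.038/230.
So 2nε² ≥ ln(230/0.038) = 8.708248.
Hence n ≥ 8.708248/(2·0.031²) = 4530.826.
The smallest integer n is 4531.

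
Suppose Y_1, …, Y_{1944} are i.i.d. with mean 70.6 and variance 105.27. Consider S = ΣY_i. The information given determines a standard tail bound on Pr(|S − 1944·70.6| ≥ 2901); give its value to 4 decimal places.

0.0243

With mean and variance of each term known, Chebyshev's inequality bounds the deviation of the sum (or sample mean).
Var(S) = n·Var(Y_i) = 1944·105.27 = 204644.88.
Chebyshev: Pr(|S − 1944·70.6| ≥ 2901) ≤ Var(S)/2901² = 204644.88/8415801 = 0.0243.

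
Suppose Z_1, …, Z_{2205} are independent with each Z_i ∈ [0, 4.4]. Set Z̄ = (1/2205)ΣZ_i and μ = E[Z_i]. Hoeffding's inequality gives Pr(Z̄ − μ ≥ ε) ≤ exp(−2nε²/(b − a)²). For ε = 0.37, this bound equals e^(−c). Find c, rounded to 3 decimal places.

31.184

c = 2nε²/(b − a)² = 2·2205·0.37² / 4.4² = 31.1843.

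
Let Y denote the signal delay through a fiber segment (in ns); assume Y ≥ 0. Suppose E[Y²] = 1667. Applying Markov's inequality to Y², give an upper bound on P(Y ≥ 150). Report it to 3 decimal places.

0.074

Since Y ≥ 0, the event {Y ≥ 150} is the same as {Y² ≥ 22500}.
Markov's inequality applied to Y² gives P(Y² ≥ 22500) ≤ E[Y²]/22500 = 1667/22500 = 0.0741.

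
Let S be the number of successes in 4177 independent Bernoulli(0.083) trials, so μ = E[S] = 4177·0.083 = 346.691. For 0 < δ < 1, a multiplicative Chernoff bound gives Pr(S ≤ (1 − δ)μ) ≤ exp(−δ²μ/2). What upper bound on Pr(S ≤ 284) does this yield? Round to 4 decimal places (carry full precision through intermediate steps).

Write 284 = (1 − δ)μ, so δ = 1 − 284/346.691 = 0.1808267…
Then the exponent is δ²μ/2 = (μ − 284)²/(2μ) = 5.668104.
Bound = exp(−5.668104) = 0.00345.

0.0035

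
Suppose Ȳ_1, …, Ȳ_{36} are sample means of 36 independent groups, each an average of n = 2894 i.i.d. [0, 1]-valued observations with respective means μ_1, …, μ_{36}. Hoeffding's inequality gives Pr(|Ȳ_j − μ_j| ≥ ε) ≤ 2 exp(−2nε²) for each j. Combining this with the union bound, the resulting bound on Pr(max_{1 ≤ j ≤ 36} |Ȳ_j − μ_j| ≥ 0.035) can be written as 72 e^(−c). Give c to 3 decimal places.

Union bound over the 36 events: Pr(max_{1 ≤ j ≤ 36} |Ȳ_j − μ_j| ≥ 0.035) ≤ 36·2·exp(−2nε²) = 72 exp(−2·2894·0.035²).
So c = 2·2894·0.035² = 7.0903.

7.090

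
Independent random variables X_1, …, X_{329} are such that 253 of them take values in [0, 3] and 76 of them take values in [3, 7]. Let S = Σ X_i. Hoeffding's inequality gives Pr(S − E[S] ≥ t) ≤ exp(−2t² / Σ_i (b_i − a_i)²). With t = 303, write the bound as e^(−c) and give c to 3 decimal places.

52.567

Σ(b_i − a_i)² = 253·3² + 76·4² = 3493.
c = 2t² / 3493 = 2·303² / 3493 = 52.5674.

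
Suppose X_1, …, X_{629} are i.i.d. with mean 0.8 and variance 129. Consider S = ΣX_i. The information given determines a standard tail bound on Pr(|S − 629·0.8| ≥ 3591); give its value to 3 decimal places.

0.006

With mean and variance of each term known, Chebyshev's inequality bounds the deviation of the sum (or sample mean).
Var(S) = n·Var(X_i) = 629·129 = 81141.
Chebyshev: Pr(|S − 629·0.8| ≥ 3591) ≤ Var(S)/3591² = 81141/12895281 = 0.0063.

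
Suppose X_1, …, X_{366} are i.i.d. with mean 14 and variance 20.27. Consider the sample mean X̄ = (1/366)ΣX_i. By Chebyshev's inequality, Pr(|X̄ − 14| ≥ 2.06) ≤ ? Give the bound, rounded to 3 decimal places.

Var(X̄) = Var(X_i)/n = 20.27/366 = 0.055383.
Chebyshev: Pr(|X̄ − 14| ≥ 2.06) ≤ Var(X̄)/(2.06)² = 20.27/(366·2.06²) = 0.0131.

0.013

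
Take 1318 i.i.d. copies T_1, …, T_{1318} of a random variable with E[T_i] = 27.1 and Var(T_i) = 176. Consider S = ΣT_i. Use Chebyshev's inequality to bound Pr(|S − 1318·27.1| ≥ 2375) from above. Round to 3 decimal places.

0.041

Var(S) = n·Var(T_i) = 1318·176 = 231968.
Chebyshev: Pr(|S − 1318·27.1| ≥ 2375) ≤ Var(S)/2375² = 231968/5640625 = 0.0411.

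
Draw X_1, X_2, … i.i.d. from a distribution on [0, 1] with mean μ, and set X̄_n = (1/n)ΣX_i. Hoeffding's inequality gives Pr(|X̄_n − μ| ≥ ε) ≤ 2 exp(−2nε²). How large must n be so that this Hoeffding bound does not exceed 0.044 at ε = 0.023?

Require 2·exp(−2nε²) ≤ 0.044, i.e. 2nε² ≥ ln(2/0.044) = 3.816713.
So n ≥ 3.816713 / (2·0.023²) = 3607.479.
The smallest integer n is 3608.

3608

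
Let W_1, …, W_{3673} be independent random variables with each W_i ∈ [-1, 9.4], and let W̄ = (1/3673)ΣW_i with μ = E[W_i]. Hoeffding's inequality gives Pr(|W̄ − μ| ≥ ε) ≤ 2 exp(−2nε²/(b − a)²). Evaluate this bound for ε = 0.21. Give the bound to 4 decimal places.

0.1001

Exponent: 2nε²/(b − a)² = 2·3673·0.21² / 10.4² = 2.99518.
Bound = 2·exp(−2.99518) = 0.10006.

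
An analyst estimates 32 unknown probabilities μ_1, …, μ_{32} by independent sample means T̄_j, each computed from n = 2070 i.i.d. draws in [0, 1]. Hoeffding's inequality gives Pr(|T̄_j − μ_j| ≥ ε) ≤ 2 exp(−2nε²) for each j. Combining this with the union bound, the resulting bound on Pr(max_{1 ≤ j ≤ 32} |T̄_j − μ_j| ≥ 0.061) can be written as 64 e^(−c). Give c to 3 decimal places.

15.405

Union bound over the 32 events: Pr(max_{1 ≤ j ≤ 32} |T̄_j − μ_j| ≥ 0.061) ≤ 32·2·exp(−2nε²) = 64 exp(−2·2070·0.061²).
So c = 2·2070·0.061² = 15.4049.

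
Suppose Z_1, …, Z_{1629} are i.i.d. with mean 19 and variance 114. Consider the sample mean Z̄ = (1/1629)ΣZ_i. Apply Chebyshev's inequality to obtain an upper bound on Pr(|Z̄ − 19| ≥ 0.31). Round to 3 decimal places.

Var(Z̄) = Var(Z_i)/n = 114/1629 = 0.069982.
Chebyshev: Pr(|Z̄ − 19| ≥ 0.31) ≤ Var(Z̄)/(0.31)² = 114/(1629·0.31²) = 0.7282.

0.728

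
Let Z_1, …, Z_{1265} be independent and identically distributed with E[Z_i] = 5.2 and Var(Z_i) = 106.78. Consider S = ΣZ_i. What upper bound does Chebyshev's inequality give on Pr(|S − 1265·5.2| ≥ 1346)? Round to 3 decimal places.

0.075

Var(S) = n·Var(Z_i) = 1265·106.78 = 135076.7.
Chebyshev: Pr(|S − 1265·5.2| ≥ 1346) ≤ Var(S)/1346² = 135076.7/1811716 = 0.0746.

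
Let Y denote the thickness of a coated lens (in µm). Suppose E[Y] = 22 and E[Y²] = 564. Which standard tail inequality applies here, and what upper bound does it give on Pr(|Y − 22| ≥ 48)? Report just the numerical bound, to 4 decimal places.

The first two moments determine the variance, so Chebyshev's inequality is the sharpest standard bound available.
Var(Y) = E[Y²] − (E[Y])² = 564 − 484 = 80.
Chebyshev's inequality: Pr(|Y − μ| ≥ t) ≤ Var(Y)/t² = 80/2304 = 0.0347.

0.0347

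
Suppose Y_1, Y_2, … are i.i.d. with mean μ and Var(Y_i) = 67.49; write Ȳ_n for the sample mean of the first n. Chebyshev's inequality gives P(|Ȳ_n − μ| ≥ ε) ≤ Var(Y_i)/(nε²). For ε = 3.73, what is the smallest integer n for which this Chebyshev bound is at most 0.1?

Require 67.49/(n·3.73²) ≤ 0.1, i.e. n ≥ 67.49/(0.1·3.73²) = 48.509.
The smallest integer n is 49.

49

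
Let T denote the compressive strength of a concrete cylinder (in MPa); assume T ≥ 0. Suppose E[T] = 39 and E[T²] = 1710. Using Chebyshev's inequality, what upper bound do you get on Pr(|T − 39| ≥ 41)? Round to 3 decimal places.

Var(T) = E[T²] − (E[T])² = 1710 − 1521 = 189.
Chebyshev's inequality: Pr(|T − μ| ≥ t) ≤ Var(T)/t² = 189/1681 = 0.1124.

0.112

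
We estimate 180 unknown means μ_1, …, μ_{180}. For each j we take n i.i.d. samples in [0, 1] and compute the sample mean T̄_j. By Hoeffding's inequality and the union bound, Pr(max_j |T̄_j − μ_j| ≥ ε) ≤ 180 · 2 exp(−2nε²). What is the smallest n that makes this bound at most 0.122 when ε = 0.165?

147

Need 2·180·exp(−2nε²) ≤ 0.122, i.e. exp(−2nε²) ≤ 0.122/360.
So 2nε² ≥ ln(360/0.122) = 7.989838.
Hence n ≥ 7.989838/(2·0.165²) = 146.737.
The smallest integer n is 147.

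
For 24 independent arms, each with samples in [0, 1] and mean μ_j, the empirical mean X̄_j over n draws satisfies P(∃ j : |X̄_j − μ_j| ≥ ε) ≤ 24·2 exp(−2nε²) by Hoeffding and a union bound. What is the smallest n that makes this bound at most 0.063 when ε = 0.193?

90

Need 2·24·exp(−2nε²) ≤ 0.063, i.e. exp(−2nε²) ≤ 0.063/48.
So 2nε² ≥ ln(48/0.063) = 6.635822.
Hence n ≥ 6.635822/(2·0.193²) = 89.074.
The smallest integer n is 90.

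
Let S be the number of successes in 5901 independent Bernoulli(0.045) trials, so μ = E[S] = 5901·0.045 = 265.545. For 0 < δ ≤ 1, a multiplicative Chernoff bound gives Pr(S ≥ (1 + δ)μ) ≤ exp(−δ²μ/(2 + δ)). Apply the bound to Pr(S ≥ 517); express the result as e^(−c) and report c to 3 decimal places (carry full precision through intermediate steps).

80.800

Write 517 = (1 + δ)μ, so δ = 517/265.545 − 1 = 0.9469393…
Then the exponent is δ²μ/(2 + δ) = (517 − μ)² / (μ·(2 + δ)) = 80.799976.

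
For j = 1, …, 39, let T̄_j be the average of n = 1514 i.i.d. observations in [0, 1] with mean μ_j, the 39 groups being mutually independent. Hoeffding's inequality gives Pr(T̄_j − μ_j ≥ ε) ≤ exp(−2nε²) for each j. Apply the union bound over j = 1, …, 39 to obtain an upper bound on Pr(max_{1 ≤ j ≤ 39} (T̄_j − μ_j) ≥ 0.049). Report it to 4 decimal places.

0.0271

Per-experiment Hoeffding bound: exp(−2·1514·0.049²) = exp(−7.27023) = 0.00069595.
Union bound over 39 events: 39·0.00069595 = 0.02714.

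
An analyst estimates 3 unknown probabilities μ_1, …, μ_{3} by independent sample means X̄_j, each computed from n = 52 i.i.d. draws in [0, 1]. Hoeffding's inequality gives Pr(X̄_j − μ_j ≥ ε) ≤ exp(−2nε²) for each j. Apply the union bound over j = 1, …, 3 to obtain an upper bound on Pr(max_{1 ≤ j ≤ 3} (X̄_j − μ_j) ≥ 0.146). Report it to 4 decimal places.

0.3269

Per-experiment Hoeffding bound: exp(−2·52·0.146²) = exp(−2.21686) = 0.10895.
Union bound over 3 events: 3·0.10895 = 0.32685.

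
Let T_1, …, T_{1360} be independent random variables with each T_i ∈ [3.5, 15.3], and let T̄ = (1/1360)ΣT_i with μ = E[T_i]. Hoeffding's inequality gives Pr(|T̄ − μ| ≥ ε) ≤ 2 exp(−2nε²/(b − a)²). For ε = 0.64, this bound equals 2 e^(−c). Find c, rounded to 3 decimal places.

c = 2nε²/(b − a)² = 2·1360·0.64² / 11.8² = 8.0014.

8.001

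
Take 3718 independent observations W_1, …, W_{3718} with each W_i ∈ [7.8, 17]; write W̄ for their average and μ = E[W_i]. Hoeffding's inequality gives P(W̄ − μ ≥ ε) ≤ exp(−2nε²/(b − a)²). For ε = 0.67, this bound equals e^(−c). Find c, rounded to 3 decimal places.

39.438

c = 2nε²/(b − a)² = 2·3718·0.67² / 9.2² = 39.4379.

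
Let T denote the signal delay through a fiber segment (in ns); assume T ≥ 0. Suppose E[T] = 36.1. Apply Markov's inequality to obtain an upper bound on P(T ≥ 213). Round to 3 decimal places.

Markov's inequality: for a non-negative random variable, P(T ≥ a) ≤ E[T]/a.
Here E[T] = 36.1 and a = 213, so the bound is 36.1/213 = 0.1695.

0.169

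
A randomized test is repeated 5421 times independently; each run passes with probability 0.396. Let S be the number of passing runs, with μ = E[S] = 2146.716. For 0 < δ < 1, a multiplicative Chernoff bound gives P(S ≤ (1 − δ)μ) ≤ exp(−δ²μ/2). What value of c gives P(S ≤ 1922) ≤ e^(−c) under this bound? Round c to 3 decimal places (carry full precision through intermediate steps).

Write 1922 = (1 − δ)μ, so δ = 1 − 1922/2146.716 = 0.104679…
Then the exponent is δ²μ/2 = (μ − 1922)²/(2μ) = 11.761519.

11.762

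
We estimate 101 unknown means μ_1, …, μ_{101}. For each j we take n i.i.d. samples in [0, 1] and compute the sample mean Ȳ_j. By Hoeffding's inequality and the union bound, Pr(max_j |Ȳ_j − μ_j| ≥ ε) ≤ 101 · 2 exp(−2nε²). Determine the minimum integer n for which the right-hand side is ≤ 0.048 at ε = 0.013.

Need 2·101·exp(−2nε²) ≤ 0.048, i.e. exp(−2nε²) ≤ 0.048/202.
So 2nε² ≥ ln(202/0.048) = 8.344822.
Hence n ≥ 8.344822/(2·0.013²) = 24688.822.
The smallest integer n is 24689.

24689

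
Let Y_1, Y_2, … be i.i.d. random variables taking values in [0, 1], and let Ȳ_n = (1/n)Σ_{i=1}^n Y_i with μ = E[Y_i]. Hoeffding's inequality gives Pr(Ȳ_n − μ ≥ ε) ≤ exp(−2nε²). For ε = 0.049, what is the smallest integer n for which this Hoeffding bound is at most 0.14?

Require exp(−2nε²) ≤ 0.14, i.e. 2nε² ≥ ln(1/0.14) = 1.966113.
So n ≥ 1.966113 / (2·0.049²) = 409.436.
The smallest integer n is 410.

410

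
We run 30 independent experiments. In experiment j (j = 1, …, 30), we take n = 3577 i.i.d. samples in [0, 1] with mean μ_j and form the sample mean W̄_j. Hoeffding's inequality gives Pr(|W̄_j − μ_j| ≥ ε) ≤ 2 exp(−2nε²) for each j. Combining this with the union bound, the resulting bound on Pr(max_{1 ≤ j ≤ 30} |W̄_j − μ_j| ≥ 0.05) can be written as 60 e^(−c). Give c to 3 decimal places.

Union bound over the 30 events: Pr(max_{1 ≤ j ≤ 30} |W̄_j − μ_j| ≥ 0.05) ≤ 30·2·exp(−2nε²) = 60 exp(−2·3577·0.05²).
So c = 2·3577·0.05² = 17.8850.

17.885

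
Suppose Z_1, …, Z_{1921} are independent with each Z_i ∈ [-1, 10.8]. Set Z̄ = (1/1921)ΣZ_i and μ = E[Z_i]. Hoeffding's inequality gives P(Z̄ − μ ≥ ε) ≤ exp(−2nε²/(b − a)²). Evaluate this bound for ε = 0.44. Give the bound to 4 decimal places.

Exponent: 2nε²/(b − a)² = 2·1921·0.44² / 11.8² = 5.34194.
Bound = exp(−5.34194) = 0.00479.

0.0048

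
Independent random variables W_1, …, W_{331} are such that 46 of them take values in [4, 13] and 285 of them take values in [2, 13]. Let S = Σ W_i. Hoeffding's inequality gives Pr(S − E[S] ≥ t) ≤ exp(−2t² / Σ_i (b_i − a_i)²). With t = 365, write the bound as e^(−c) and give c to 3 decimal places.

6.973

Σ(b_i − a_i)² = 46·9² + 285·11² = 38211.
c = 2t² / 38211 = 2·365² / 38211 = 6.9731.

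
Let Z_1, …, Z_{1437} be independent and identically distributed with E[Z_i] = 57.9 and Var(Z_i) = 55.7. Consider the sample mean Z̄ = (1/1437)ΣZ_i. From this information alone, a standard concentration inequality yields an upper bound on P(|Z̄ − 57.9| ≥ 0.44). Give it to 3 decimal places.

With mean and variance of each term known, Chebyshev's inequality bounds the deviation of the sum (or sample mean).
Var(Z̄) = Var(Z_i)/n = 55.7/1437 = 0.038761.
Chebyshev: P(|Z̄ − 57.9| ≥ 0.44) ≤ Var(Z̄)/(0.44)² = 55.7/(1437·0.44²) = 0.2002.

0.200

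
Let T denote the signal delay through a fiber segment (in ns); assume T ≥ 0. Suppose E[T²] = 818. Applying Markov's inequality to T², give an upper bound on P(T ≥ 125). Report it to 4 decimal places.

0.0524

Since T ≥ 0, the event {T ≥ 125} is the same as {T² ≥ 15625}.
Markov's inequality applied to T² gives P(T² ≥ 15625) ≤ E[T²]/15625 = 818/15625 = 0.0524.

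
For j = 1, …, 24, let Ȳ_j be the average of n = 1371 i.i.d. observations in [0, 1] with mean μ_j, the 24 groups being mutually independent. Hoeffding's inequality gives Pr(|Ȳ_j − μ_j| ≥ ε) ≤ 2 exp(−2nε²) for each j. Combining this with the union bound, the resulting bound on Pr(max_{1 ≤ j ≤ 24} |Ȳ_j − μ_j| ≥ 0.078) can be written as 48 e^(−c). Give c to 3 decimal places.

Union bound over the 24 events: Pr(max_{1 ≤ j ≤ 24} |Ȳ_j − μ_j| ≥ 0.078) ≤ 24·2·exp(−2nε²) = 48 exp(−2·1371·0.078²).
So c = 2·1371·0.078² = 16.6823.

16.682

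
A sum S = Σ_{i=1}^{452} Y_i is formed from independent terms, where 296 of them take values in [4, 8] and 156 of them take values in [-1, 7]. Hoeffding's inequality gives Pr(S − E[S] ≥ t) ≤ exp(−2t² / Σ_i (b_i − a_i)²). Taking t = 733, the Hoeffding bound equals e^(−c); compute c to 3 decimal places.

Σ(b_i − a_i)² = 296·4² + 156·8² = 14720.
c = 2t² / 14720 = 2·733² / 14720 = 73.0012.

73.001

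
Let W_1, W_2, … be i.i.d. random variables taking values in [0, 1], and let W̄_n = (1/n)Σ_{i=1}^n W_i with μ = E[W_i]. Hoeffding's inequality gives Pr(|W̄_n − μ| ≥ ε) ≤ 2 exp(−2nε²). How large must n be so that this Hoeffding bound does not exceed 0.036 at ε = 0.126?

127

Require 2·exp(−2nε²) ≤ 0.036, i.e. 2nε² ≥ ln(2/0.036) = 4.017384.
So n ≥ 4.017384 / (2·0.126²) = 126.524.
The smallest integer n is 127.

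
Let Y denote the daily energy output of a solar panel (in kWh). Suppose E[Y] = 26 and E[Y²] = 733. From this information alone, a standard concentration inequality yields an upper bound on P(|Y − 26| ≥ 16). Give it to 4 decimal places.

0.2227

The first two moments determine the variance, so Chebyshev's inequality is the sharpest standard bound available.
Var(Y) = E[Y²] − (E[Y])² = 733 − 676 = 57.
Chebyshev's inequality: P(|Y − μ| ≥ t) ≤ Var(Y)/t² = 57/256 = 0.2227.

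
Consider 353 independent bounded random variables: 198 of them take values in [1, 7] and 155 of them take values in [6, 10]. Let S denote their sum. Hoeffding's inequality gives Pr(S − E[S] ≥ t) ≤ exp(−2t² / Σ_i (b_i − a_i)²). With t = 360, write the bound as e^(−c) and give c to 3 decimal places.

26.978

Σ(b_i − a_i)² = 198·6² + 155·4² = 9608.
c = 2t² / 9608 = 2·360² / 9608 = 26.9775.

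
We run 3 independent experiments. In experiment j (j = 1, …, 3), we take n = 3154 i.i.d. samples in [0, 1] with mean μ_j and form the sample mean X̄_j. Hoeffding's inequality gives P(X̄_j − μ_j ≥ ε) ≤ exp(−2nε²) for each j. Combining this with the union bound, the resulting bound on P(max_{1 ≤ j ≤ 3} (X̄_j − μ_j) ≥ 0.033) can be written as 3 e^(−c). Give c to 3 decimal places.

6.869

Union bound over the 3 events: P(max_{1 ≤ j ≤ 3} (X̄_j − μ_j) ≥ 0.033) ≤ 3·exp(−2nε²) = 3 exp(−2·3154·0.033²).
So c = 2·3154·0.033² = 6.8694.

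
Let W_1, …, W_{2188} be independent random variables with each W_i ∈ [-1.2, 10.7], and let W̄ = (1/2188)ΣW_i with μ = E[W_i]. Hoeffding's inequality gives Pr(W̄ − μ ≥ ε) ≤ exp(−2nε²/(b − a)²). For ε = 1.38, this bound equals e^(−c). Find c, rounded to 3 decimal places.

c = 2nε²/(b − a)² = 2·2188·1.38² / 11.9² = 58.8493.

58.849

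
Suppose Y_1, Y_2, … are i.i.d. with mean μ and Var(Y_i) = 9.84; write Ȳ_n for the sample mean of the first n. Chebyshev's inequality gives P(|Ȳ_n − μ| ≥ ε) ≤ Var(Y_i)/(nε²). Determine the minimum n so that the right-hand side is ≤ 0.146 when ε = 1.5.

Require 9.84/(n·1.5²) ≤ 0.146, i.e. n ≥ 9.84/(0.146·1.5²) = 29.954.
The smallest integer n is 30.

30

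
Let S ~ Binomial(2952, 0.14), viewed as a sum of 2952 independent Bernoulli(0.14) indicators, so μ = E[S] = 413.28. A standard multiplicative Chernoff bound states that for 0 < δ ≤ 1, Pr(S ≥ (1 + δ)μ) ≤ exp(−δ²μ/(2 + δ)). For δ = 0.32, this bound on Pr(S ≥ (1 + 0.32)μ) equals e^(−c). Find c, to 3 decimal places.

18.241

c = δ²μ/(2 + δ) = 0.32²·413.28/(2 + 0.32) = 18.2413.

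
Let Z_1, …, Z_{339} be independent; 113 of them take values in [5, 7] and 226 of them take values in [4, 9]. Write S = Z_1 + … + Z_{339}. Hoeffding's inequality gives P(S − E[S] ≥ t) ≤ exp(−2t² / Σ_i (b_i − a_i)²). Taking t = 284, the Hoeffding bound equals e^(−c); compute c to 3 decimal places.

Σ(b_i − a_i)² = 113·2² + 226·5² = 6102.
c = 2t² / 6102 = 2·284² / 6102 = 26.4359.

26.436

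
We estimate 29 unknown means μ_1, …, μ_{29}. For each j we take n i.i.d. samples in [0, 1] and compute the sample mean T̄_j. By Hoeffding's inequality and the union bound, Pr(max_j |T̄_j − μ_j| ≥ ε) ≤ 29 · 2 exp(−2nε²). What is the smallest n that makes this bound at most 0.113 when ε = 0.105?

Need 2·29·exp(−2nε²) ≤ 0.113, i.e. exp(−2nε²) ≤ 0.113/58.
So 2nε² ≥ ln(58/0.113) = 6.240810.
Hence n ≥ 6.240810/(2·0.105²) = 283.030.
The smallest integer n is 284.

284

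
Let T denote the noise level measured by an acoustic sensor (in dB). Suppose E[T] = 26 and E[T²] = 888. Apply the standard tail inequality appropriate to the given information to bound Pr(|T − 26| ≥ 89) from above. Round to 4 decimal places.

The first two moments determine the variance, so Chebyshev's inequality is the sharpest standard bound available.
Var(T) = E[T²] − (E[T])² = 888 − 676 = 212.
Chebyshev's inequality: Pr(|T − μ| ≥ t) ≤ Var(T)/t² = 212/7921 = 0.0268.

0.0268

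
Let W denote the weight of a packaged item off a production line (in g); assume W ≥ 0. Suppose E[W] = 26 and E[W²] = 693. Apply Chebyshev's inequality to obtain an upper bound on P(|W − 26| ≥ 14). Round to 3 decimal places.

Var(W) = E[W²] − (E[W])² = 693 − 676 = 17.
Chebyshev's inequality: P(|W − μ| ≥ t) ≤ Var(W)/t² = 17/196 = 0.0867.

0.087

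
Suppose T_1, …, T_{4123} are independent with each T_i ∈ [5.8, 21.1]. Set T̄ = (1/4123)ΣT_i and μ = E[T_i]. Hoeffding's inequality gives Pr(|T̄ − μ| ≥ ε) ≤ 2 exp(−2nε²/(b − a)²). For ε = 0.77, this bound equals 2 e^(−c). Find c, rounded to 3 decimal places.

c = 2nε²/(b − a)² = 2·4123·0.77² / 15.3² = 20.8854.

20.885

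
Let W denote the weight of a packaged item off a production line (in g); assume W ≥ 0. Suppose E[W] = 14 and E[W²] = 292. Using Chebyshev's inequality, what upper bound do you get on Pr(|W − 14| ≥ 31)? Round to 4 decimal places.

0.0999

Var(W) = E[W²] − (E[W])² = 292 − 196 = 96.
Chebyshev's inequality: Pr(|W − μ| ≥ t) ≤ Var(W)/t² = 96/961 = 0.0999.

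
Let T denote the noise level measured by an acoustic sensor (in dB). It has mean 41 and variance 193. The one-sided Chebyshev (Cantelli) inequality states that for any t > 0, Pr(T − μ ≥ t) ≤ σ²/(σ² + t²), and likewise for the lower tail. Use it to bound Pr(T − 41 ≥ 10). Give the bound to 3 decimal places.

Here σ² = 193 and t = 10, so σ² + t² = 293.
Cantelli's bound: 193/293 = 0.6587.

0.659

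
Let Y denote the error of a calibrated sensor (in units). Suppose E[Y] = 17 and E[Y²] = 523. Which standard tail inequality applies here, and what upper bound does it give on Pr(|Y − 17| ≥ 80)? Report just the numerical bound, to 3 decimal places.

The first two moments determine the variance, so Chebyshev's inequality is the sharpest standard bound available.
Var(Y) = E[Y²] − (E[Y])² = 523 − 289 = 234.
Chebyshev's inequality: Pr(|Y − μ| ≥ t) ≤ Var(Y)/t² = 234/6400 = 0.0366.

0.037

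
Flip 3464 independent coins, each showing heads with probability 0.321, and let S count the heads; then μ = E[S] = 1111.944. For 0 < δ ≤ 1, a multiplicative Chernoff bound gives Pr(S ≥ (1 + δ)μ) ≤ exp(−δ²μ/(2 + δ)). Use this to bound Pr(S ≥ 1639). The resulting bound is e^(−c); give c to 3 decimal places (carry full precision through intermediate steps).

Write 1639 = (1 + δ)μ, so δ = 1639/1111.944 − 1 = 0.4739951…
Then the exponent is δ²μ/(2 + δ) = (1639 − μ)² / (μ·(2 + δ)) = 100.979165.

100.979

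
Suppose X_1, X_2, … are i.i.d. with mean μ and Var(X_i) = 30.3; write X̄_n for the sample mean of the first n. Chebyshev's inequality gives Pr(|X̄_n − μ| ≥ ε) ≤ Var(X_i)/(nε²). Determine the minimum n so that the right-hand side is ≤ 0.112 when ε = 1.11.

Require 30.3/(n·1.11²) ≤ 0.112, i.e. n ≥ 30.3/(0.112·1.11²) = 219.573.
The smallest integer n is 220.

220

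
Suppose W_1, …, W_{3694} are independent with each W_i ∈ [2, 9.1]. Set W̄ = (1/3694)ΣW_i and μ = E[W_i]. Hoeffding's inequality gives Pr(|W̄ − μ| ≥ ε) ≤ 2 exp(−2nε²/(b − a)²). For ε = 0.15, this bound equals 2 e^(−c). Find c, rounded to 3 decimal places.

c = 2nε²/(b − a)² = 2·3694·0.15² / 7.1² = 3.2976.

3.298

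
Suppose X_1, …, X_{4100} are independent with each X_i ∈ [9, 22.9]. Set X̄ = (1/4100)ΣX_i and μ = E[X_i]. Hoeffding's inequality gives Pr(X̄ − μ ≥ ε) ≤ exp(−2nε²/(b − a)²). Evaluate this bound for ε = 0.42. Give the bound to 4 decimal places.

Exponent: 2nε²/(b − a)² = 2·4100·0.42² / 13.9² = 7.48657.
Bound = exp(−7.48657) = 0.00056.

0.0006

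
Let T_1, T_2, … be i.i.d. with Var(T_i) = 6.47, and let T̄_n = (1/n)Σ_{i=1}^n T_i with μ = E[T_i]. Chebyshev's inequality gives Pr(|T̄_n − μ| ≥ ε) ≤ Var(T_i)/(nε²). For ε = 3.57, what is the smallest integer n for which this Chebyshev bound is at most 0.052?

10

Require 6.47/(n·3.57²) ≤ 0.052, i.e. n ≥ 6.47/(0.052·3.57²) = 9.763.
The smallest integer n is 10.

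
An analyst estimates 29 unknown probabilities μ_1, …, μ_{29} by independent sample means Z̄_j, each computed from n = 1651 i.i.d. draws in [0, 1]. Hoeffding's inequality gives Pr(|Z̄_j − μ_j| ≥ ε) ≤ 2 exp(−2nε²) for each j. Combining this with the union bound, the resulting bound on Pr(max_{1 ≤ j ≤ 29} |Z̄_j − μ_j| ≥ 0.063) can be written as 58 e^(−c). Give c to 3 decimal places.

13.106

Union bound over the 29 events: Pr(max_{1 ≤ j ≤ 29} |Z̄_j − μ_j| ≥ 0.063) ≤ 29·2·exp(−2nε²) = 58 exp(−2·1651·0.063²).
So c = 2·1651·0.063² = 13.1056.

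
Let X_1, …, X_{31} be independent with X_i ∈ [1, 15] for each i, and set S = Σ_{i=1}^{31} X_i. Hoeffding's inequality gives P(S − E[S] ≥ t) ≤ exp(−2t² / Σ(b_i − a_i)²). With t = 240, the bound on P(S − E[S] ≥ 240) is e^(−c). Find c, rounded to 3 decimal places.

Σ(b_i − a_i)² = 31·(14)² = 6076.
c = 2t²/6076 = 2·240²/6076 = 18.9598.

18.960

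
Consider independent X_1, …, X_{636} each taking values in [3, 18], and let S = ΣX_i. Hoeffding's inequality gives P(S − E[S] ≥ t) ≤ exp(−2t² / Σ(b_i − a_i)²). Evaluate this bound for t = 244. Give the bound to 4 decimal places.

0.4351

Σ(b_i − a_i)² = 636·(15)² = 143100.
Exponent = 2·244²/143100 = 0.8321.
Bound = exp(−0.8321) = 0.43514.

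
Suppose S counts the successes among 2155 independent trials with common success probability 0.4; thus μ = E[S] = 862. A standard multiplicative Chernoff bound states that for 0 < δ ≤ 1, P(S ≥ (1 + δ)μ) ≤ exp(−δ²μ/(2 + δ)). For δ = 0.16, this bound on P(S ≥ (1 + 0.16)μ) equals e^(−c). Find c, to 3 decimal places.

10.216

c = δ²μ/(2 + δ) = 0.16²·862/(2 + 0.16) = 10.2163.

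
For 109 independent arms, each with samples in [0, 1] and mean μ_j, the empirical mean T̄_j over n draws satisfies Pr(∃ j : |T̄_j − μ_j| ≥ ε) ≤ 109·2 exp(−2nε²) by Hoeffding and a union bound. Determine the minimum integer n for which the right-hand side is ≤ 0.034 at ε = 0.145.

Need 2·109·exp(−2nε²) ≤ 0.034, i.e. exp(−2nε²) ≤ 0.034/218.
So 2nε² ≥ ln(218/0.034) = 8.765890.
Hence n ≥ 8.765890/(2·0.145²) = 208.463.
The smallest integer n is 209.

209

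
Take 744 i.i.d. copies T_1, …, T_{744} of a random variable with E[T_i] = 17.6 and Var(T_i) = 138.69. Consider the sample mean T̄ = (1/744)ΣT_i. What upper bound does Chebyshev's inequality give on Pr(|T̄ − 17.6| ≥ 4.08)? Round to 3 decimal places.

0.011

Var(T̄) = Var(T_i)/n = 138.69/744 = 0.18641.
Chebyshev: Pr(|T̄ − 17.6| ≥ 4.08) ≤ Var(T̄)/(4.08)² = 138.69/(744·4.08²) = 0.0112.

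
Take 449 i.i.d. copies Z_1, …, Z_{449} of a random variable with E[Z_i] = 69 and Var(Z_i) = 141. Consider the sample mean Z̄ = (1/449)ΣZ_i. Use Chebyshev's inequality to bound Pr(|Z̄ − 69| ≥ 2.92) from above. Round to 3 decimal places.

Var(Z̄) = Var(Z_i)/n = 141/449 = 0.31403.
Chebyshev: Pr(|Z̄ − 69| ≥ 2.92) ≤ Var(Z̄)/(2.92)² = 141/(449·2.92²) = 0.0368.

0.037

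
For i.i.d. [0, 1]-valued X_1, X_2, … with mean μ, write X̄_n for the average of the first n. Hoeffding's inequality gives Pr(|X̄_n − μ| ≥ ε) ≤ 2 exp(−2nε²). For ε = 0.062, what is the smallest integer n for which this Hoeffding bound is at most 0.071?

Require 2·exp(−2nε²) ≤ 0.071, i.e. 2nε² ≥ ln(2/0.071) = 3.338223.
So n ≥ 3.338223 / (2·0.062²) = 434.212.
The smallest integer n is 435.

435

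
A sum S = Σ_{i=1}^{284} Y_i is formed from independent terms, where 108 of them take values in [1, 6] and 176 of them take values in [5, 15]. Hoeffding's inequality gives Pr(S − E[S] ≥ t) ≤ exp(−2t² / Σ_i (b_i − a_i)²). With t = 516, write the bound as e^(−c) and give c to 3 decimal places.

26.232

Σ(b_i − a_i)² = 108·5² + 176·10² = 20300.
c = 2t² / 20300 = 2·516² / 20300 = 26.2321.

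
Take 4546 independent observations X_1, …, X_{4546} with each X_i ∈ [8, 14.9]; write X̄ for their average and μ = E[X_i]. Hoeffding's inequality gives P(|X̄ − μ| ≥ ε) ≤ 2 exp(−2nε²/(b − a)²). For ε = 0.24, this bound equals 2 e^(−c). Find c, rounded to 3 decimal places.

c = 2nε²/(b − a)² = 2·4546·0.24² / 6.9² = 10.9998.

11.000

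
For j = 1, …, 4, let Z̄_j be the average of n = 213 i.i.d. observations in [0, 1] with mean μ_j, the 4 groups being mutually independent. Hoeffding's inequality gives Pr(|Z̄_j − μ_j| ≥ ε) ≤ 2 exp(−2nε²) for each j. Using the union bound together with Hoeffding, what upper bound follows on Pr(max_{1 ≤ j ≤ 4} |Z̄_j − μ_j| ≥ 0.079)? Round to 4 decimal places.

Per-experiment Hoeffding bound: 2·exp(−2·213·0.079²) = 2·exp(−2.65867) = 0.14008.
Union bound over 4 events: 4·0.14008 = 0.56033.

0.5603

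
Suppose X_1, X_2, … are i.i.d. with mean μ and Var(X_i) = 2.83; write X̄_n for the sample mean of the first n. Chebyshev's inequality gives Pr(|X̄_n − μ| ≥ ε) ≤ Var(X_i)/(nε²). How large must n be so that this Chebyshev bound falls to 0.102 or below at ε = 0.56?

89

Require 2.83/(n·0.56²) ≤ 0.102, i.e. n ≥ 2.83/(0.102·0.56²) = 88.473.
The smallest integer n is 89.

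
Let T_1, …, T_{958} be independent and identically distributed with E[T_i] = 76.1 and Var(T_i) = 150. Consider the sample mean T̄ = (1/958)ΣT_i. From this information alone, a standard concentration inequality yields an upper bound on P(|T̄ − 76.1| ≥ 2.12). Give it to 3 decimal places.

With mean and variance of each term known, Chebyshev's inequality bounds the deviation of the sum (or sample mean).
Var(T̄) = Var(T_i)/n = 150/958 = 0.15658.
Chebyshev: P(|T̄ − 76.1| ≥ 2.12) ≤ Var(T̄)/(2.12)² = 150/(958·2.12²) = 0.0348.

0.035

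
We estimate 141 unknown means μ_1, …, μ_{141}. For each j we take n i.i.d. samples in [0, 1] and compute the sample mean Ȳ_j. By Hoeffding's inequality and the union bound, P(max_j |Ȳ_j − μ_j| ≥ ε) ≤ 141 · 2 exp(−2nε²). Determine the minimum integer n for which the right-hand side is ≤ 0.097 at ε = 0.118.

287

Need 2·141·exp(−2nε²) ≤ 0.097, i.e. exp(−2nε²) ≤ 0.097/282.
So 2nε² ≥ ln(282/0.097) = 7.974951.
Hence n ≥ 7.974951/(2·0.118²) = 286.374.
The smallest integer n is 287.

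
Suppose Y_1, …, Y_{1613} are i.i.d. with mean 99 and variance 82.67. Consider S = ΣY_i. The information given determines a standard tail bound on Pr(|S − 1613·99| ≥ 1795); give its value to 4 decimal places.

With mean and variance of each term known, Chebyshev's inequality bounds the deviation of the sum (or sample mean).
Var(S) = n·Var(Y_i) = 1613·82.67 = 133346.71.
Chebyshev: Pr(|S − 1613·99| ≥ 1795) ≤ Var(S)/1795² = 133346.71/3222025 = 0.0414.

0.0414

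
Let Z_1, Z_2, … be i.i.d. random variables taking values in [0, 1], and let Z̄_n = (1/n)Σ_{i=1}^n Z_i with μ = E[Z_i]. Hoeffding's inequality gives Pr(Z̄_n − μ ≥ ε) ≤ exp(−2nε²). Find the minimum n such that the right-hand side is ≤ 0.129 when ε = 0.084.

146

Require exp(−2nε²) ≤ 0.129, i.e. 2nε² ≥ ln(1/0.129) = 2.047943.
So n ≥ 2.047943 / (2·0.084²) = 145.121.
The smallest integer n is 146.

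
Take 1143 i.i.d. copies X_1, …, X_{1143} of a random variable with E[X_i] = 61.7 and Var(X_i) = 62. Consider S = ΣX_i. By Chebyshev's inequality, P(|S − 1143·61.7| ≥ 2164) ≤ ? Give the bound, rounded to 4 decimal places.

0.0151

Var(S) = n·Var(X_i) = 1143·62 = 70866.
Chebyshev: P(|S − 1143·61.7| ≥ 2164) ≤ Var(S)/2164² = 70866/4682896 = 0.0151.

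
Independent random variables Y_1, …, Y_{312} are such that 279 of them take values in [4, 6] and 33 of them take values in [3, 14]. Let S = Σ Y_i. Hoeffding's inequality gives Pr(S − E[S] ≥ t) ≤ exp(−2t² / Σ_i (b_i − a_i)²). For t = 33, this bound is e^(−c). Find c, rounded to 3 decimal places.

0.426

Σ(b_i − a_i)² = 279·2² + 33·11² = 5109.
c = 2t² / 5109 = 2·33² / 5109 = 0.4263.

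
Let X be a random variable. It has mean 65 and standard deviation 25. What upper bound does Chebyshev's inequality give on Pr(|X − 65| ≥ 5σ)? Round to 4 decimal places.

Chebyshev: Pr(|X − μ| ≥ t) ≤ Var(X)/t².
Var(X) = σ² = 25² = 625.
t = 5·25 = 125.
Bound = 625 / 15625 = 0.0400.

0.0400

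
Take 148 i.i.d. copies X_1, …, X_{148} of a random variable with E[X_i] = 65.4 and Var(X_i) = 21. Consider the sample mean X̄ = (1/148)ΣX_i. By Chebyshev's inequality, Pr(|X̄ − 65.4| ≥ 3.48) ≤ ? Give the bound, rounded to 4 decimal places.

Var(X̄) = Var(X_i)/n = 21/148 = 0.14189.
Chebyshev: Pr(|X̄ − 65.4| ≥ 3.48) ≤ Var(X̄)/(3.48)² = 21/(148·3.48²) = 0.0117.

0.0117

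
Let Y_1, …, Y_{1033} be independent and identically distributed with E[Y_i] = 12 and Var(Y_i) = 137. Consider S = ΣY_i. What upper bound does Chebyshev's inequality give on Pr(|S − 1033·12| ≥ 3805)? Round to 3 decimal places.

0.010

Var(S) = n·Var(Y_i) = 1033·137 = 141521.
Chebyshev: Pr(|S − 1033·12| ≥ 3805) ≤ Var(S)/3805² = 141521/14478025 = 0.0098.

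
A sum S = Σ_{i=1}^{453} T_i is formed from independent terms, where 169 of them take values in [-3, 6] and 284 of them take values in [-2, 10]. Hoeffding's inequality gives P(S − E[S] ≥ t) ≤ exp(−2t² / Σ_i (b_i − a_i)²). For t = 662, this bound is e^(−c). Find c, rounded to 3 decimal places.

Σ(b_i − a_i)² = 169·9² + 284·12² = 54585.
c = 2t² / 54585 = 2·662² / 54585 = 16.0573.

16.057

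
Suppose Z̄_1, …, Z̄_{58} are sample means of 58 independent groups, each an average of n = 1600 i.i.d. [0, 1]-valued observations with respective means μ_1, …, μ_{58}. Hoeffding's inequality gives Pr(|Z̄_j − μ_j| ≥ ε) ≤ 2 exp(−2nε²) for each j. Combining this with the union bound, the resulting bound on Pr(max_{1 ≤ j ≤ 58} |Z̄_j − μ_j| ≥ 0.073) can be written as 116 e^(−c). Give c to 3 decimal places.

17.053

Union bound over the 58 events: Pr(max_{1 ≤ j ≤ 58} |Z̄_j − μ_j| ≥ 0.073) ≤ 58·2·exp(−2nε²) = 116 exp(−2·1600·0.073²).
So c = 2·1600·0.073² = 17.0528.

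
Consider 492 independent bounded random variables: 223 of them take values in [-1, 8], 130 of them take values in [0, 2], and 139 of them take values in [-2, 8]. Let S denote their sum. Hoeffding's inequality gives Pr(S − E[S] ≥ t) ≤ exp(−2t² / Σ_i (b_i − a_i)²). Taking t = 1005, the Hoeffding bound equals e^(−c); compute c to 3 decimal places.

62.188

Σ(b_i − a_i)² = 223·9² + 130·2² + 139·10² = 32483.
c = 2t² / 32483 = 2·1005² / 32483 = 62.1879.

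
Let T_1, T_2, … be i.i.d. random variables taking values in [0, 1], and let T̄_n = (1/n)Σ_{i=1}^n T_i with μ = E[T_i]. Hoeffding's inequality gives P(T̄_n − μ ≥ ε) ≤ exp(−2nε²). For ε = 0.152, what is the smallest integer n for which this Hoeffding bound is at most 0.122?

46

Require exp(−2nε²) ≤ 0.122, i.e. 2nε² ≥ ln(1/0.122) = 2.103734.
So n ≥ 2.103734 / (2·0.152²) = 45.527.
The smallest integer n is 46.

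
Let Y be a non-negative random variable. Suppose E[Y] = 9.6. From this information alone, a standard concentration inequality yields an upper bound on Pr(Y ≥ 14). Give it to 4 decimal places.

Only the mean of a non-negative variable is known, so Markov's inequality is the applicable tail bound.
Markov's inequality: for a non-negative random variable, Pr(Y ≥ a) ≤ E[Y]/a.
Here E[Y] = 9.6 and a = 14, so the bound is 9.6/14 = 0.6857.

0.6857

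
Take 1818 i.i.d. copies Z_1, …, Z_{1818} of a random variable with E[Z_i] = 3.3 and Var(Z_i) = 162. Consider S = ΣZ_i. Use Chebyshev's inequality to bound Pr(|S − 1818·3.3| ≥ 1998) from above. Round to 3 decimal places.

0.074

Var(S) = n·Var(Z_i) = 1818·162 = 294516.
Chebyshev: Pr(|S − 1818·3.3| ≥ 1998) ≤ Var(S)/1998² = 294516/3992004 = 0.0738.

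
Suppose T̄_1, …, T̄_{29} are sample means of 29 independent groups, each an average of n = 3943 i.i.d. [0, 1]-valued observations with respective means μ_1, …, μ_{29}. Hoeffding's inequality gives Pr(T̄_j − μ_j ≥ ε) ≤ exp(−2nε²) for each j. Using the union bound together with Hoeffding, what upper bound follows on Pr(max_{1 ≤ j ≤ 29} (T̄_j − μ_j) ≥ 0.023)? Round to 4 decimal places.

0.4474

Per-experiment Hoeffding bound: exp(−2·3943·0.023²) = exp(−4.17169) = 0.015426.
Union bound over 29 events: 29·0.015426 = 0.44736.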